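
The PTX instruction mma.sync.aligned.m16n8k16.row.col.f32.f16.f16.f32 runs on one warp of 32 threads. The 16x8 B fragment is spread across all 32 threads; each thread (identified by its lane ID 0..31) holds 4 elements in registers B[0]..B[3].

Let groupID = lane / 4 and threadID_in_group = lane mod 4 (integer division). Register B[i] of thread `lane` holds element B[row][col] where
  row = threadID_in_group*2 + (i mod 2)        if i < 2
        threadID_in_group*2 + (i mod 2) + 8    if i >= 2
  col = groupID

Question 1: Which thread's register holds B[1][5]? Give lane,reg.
c=5⇒gr=5  r=1⇒Rb=0,th=0,odd=1
L=5*4+0=20  i=0*2+1=1

20,1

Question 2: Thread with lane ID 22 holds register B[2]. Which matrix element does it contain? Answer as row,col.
12,5

22: gr=5,th=2
[2] (2*2+0+8,5) = (12,5)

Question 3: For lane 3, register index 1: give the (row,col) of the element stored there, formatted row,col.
lane 3: gr=0 (3/4), th=3 (3%4)
i=1: r=3*2+1+0=7, c=gr=0

7,0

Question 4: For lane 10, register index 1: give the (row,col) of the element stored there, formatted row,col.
5,2

L=10→G=10>>2=2, T=10&3=2
[1]→row 2·2+1+0=5  col G=2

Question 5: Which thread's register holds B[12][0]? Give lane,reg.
2,2

c: 0->gid=0  r: 12->r8=1,tid=2,i&1=0
L=0*4+2=2  i=1*2+0=2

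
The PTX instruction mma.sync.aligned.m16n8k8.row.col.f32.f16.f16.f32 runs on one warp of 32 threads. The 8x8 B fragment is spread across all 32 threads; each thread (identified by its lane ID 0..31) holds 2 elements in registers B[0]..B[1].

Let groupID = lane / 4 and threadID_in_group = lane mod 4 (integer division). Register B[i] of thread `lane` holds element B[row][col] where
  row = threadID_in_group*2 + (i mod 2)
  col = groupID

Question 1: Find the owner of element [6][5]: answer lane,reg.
c=5->g=5  r=6->t=3,b0=0
L=5*4+3=23  i=0=0

23,0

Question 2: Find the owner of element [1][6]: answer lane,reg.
c: 6->gid=6  r: 1->tid=0,i&1=1
L=6*4+0=24  i=1=1

24,1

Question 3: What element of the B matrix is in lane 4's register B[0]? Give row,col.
L=4->gid=4>>2=1, tid=4&3=0
[0]->row 0·2+0=0  col gid=1

0,1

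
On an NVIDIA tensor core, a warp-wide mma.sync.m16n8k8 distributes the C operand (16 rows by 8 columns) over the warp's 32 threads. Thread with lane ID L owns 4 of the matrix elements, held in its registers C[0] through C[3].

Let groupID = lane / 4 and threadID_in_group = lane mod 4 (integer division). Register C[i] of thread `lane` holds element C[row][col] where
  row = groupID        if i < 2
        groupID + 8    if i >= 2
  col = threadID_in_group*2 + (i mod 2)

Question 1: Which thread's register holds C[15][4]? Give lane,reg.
r=15→G=7,rhi=1  c=4→T=2,p=0
L=7*4+2=30  i=1*2+0=2

30,2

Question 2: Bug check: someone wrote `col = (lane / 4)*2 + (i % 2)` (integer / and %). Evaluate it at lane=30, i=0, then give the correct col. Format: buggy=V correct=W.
buggy=14 correct=4

`(lane / 4)*2 + (i % 2)`[30,0]->14
L=30->g=30>>2=7, t=30&3=2
[0]->row 7+0=7  col 2·2+0=4
col: 14 vs 4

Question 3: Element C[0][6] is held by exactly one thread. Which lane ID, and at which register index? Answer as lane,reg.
3,0

r: 0->gid=0,r8=0  c: 6->tid=3,i&1=0
L=0*4+3=3  i=0*2+0=0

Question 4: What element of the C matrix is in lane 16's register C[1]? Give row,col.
L=16=>grp=16>>2=4, tig=16&3=0
[1]=>row 4+0=4  col 0·2+1=1

4,1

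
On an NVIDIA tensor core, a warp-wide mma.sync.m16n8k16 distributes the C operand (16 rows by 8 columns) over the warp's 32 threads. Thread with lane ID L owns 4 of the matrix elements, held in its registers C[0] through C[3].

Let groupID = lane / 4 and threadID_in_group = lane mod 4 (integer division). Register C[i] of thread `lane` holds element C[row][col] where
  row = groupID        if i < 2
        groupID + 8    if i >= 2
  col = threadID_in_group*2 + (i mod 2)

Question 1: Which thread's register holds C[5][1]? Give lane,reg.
r=5->g=5,rb=0  c=1->t=0,b0=1
L=5*4+0=20  i=0*2+1=1

20,1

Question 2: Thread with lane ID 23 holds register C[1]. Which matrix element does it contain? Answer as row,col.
5,7

L=23=>grp=23>>2=5, tig=23&3=3
[1]=>row 5+0=5  col 3·2+1=7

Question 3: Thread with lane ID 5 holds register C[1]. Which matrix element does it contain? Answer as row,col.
lane 5: G=1 (5/4), T=1 (5%4)
i=1: r=1+0=1, c=1*2+1=3

1,3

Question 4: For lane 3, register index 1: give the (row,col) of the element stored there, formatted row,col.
lane 3->3/4=0, 3 mod 4=3
i=1  r:0+0->0  c:2·3+1->7

0,7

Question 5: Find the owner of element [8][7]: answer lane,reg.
r=8->g=0,rb=1  c=7->t=3,b0=1
L=0*4+3=3  i=1*2+1=3

3,3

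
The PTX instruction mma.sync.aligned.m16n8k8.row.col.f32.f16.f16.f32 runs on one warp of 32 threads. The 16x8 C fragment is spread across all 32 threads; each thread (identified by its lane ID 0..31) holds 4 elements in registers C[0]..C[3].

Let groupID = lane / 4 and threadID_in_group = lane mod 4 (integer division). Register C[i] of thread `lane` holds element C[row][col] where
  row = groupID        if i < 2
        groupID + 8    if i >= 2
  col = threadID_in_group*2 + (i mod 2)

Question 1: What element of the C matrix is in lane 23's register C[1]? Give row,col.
5,7

lane 23: gid=5 (23/4), tid=3 (23%4)
i=1: r=5+0=5, c=3*2+1=7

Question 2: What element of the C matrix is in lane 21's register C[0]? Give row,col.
5,2

lane 21: g=5 (21/4), t=1 (21%4)
i=0: r=5+0=5, c=1*2+0=2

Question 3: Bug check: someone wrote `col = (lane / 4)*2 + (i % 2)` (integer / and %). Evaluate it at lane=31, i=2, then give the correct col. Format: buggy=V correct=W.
buggy=14 correct=6

`(lane / 4)*2 + (i % 2)`[31,2]->14
lane 31: g=7 (31/4), t=3 (31%4)
i=2: r=7+8=15, c=3*2+0=6
col: 14 vs 6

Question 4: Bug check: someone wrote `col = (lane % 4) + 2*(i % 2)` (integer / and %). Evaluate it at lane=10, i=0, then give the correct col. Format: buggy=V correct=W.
`(lane % 4) + 2*(i % 2)`[10,0]⇒2
L=10⇒gr=10>>2=2, th=10&3=2
[0]⇒row 2+0=2  col 2·2+0=4
col: 2 vs 4

buggy=2 correct=4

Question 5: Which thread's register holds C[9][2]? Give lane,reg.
5,2

r=9→G=1,rhi=1  c=2→T=1,p=0
L=1*4+1=5  i=1*2+0=2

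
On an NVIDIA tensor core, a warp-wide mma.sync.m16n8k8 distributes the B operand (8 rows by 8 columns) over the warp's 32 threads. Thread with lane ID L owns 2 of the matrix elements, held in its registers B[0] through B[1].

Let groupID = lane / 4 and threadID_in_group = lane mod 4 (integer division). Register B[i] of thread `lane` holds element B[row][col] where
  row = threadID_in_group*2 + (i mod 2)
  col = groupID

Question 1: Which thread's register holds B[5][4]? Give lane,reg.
c=4->g=4  r=5->t=2,b0=1
L=4*4+2=18  i=1=1

18,1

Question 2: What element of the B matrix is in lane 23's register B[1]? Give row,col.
L=23=>grp=23>>2=5, tig=23&3=3
[1]=>row 3·2+1=7  col grp=5

7,5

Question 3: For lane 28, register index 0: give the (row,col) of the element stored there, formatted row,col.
0,7

lane 28: gid=7 (28/4), tid=0 (28%4)
i=0: r=0*2+0=0, c=gid=7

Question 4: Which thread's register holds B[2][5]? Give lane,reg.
21,0

c:5=>grp=5  r:2=>tig=1,lo=0
L=5*4+1=21  i=0=0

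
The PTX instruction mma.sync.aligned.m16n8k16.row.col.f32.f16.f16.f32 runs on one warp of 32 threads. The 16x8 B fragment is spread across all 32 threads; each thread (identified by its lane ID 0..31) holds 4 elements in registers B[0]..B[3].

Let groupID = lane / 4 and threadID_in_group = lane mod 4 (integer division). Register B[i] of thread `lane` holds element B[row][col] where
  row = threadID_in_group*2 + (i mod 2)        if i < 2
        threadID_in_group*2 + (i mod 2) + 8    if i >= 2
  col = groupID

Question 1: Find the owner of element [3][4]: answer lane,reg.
17,1

c=4->g=4  r=3->rb=0,t=1,b0=1
L=4*4+1=17  i=0*2+1=1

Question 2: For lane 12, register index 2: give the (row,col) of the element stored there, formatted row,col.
8,3

12: grp=3,tig=0
[2] (0*2+0+8,3) = (8,3)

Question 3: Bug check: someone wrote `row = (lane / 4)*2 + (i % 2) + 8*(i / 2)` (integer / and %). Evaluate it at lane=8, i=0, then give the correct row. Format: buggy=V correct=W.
buggy=4 correct=0

`(lane / 4)*2 + (i % 2) + 8*(i / 2)`[8,0]->4
lane 8: g=2 (8/4), t=0 (8%4)
i=0: r=0*2+0+0=0, c=g=2
row: 4 vs 0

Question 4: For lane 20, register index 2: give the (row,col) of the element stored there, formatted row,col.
L=20→G=20>>2=5, T=20&3=0
[2]→row 0·2+0+8=8  col G=5

8,5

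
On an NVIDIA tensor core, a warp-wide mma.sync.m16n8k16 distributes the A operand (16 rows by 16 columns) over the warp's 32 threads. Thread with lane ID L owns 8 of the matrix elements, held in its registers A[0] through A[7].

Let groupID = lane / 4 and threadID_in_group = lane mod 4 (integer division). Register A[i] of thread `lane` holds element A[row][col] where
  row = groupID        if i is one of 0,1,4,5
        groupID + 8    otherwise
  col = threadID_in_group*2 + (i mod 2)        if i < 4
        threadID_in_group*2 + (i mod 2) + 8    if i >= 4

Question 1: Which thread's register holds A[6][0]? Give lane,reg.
r=6⇒gr=6,Rb=0  c=0⇒Cb=0,th=0,odd=0
L=6*4+0=24  i=0*4+0*2+0=0

24,0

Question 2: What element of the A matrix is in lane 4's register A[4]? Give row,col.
1,8

4: gr=1,th=0
[4] (1+0,0*2+0+8) = (1,8)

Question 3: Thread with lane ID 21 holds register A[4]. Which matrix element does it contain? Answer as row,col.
5,10

lane 21⇒21/4=5, 21 mod 4=1
i=4  r:5+0⇒5  c:2·1+0+8⇒10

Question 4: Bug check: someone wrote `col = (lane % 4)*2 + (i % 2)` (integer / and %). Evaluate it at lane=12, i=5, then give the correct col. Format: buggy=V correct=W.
buggy=1 correct=9

`(lane % 4)*2 + (i % 2)`[12,5]->1
lane 12: gid=3 (12/4), tid=0 (12%4)
i=5: r=3+0=3, c=0*2+1+8=9
col: 1 vs 9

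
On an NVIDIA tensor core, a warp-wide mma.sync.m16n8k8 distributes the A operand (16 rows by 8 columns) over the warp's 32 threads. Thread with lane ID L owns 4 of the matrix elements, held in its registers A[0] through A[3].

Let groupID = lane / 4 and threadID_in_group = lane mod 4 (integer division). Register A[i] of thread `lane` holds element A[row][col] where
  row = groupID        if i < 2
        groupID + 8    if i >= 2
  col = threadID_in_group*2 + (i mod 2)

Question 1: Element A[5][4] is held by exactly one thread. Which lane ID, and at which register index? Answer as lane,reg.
22,0

r=5→G=5,rhi=0  c=4→T=2,p=0
L=5*4+2=22  i=0*2+0=0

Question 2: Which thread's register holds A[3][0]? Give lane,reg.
12,0

r=3⇒gr=3,Rb=0  c=0⇒th=0,odd=0
L=3*4+0=12  i=0*2+0=0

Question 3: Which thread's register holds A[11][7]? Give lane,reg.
15,3

r=11⇒gr=3,Rb=1  c=7⇒th=3,odd=1
L=3*4+3=15  i=1*2+1=3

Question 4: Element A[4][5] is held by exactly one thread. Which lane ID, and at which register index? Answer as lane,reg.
18,1

r=4⇒gr=4,Rb=0  c=5⇒th=2,odd=1
L=4*4+2=18  i=0*2+1=1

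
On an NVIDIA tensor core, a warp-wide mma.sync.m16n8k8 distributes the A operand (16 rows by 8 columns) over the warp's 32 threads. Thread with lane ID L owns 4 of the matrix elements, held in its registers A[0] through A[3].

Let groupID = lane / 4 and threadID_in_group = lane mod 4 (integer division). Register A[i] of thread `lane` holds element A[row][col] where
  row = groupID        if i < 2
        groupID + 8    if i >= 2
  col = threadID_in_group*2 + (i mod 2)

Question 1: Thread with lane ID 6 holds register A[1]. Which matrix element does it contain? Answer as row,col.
6: gr=1,th=2
[1] (1+0,2*2+1) = (1,5)

1,5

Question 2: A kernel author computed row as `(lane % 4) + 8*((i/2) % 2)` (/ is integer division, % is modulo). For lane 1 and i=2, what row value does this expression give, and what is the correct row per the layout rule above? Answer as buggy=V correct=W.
buggy=9 correct=8

`(lane % 4) + 8*((i/2) % 2)`[1,2]->9
lane 1->1/4=0, 1 mod 4=1
i=2  r:0+8->8  c:2·1+0->2
row: 9 vs 8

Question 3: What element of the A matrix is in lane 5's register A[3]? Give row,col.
lane 5: G=1 (5/4), T=1 (5%4)
i=3: r=1+8=9, c=1*2+1=3

9,3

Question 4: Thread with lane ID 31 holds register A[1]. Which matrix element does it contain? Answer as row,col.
7,7

31: gid=7,tid=3
[1] (7+0,3*2+1) = (7,7)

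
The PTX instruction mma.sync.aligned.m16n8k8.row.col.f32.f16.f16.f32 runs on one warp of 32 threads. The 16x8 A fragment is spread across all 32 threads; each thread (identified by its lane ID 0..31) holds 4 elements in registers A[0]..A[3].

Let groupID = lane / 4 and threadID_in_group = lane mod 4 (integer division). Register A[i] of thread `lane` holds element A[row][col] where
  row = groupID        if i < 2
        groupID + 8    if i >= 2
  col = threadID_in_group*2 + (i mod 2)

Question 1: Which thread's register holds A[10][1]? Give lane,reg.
r:10=>grp=2,rB=1  c:1=>tig=0,lo=1
L=2*4+0=8  i=1*2+1=3

8,3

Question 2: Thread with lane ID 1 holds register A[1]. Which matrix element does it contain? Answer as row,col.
0,3

lane 1=>1/4=0, 1 mod 4=1
i=1  r:0+0=>0  c:2·1+1=>3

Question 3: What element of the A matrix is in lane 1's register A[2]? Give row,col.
8,2

L=1→G=1>>2=0, T=1&3=1
[2]→row 0+8=8  col 1·2+0=2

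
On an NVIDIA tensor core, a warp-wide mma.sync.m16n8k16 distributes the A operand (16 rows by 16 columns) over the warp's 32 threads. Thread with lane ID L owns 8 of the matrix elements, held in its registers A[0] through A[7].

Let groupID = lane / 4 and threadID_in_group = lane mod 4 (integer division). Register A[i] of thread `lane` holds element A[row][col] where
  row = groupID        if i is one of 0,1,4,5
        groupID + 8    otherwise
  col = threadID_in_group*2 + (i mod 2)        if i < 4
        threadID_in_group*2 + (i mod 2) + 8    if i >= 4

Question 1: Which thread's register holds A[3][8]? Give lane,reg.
r=3->g=3,rb=0  c=8->cb=1,t=0,b0=0
L=3*4+0=12  i=1*4+0*2+0=4

12,4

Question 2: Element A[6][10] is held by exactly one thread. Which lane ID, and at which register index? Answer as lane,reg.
r: 6->gid=6,r8=0  c: 10->c8=1,tid=1,i&1=0
L=6*4+1=25  i=1*4+0*2+0=4

25,4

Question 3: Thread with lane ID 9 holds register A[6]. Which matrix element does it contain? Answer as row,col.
10,10

9: grp=2,tig=1
[6] (2+8,1*2+0+8) = (10,10)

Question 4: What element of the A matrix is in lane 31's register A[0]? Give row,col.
7,6

L=31->g=31>>2=7, t=31&3=3
[0]->row 7+0=7  col 3·2+0+0=6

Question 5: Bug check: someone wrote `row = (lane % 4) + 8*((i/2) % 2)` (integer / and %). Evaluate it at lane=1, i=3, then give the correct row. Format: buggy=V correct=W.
`(lane % 4) + 8*((i/2) % 2)`[1,3]->9
lane 1: gid=0 (1/4), tid=1 (1%4)
i=3: r=0+8=8, c=1*2+1+0=3
row: 9 vs 8

buggy=9 correct=8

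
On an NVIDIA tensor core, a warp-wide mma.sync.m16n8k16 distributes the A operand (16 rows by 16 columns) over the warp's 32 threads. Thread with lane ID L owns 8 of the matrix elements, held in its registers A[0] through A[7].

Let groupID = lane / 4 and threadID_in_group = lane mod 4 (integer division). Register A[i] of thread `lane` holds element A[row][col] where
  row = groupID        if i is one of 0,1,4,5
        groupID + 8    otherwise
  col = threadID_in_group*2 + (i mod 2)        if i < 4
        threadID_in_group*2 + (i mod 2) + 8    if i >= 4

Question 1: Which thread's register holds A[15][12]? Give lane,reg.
30,6

r=15->g=7,rb=1  c=12->cb=1,t=2,b0=0
L=7*4+2=30  i=1*4+1*2+0=6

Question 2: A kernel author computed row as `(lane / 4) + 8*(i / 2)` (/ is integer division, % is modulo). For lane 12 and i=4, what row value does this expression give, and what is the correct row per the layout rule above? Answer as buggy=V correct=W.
buggy=19 correct=3

`(lane / 4) + 8*(i / 2)`[12,4]⇒19
12: gr=3,th=0
[4] (3+0,0*2+0+8) = (3,8)
row: 19 vs 3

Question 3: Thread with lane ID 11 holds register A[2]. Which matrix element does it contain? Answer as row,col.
10,6

lane 11->11/4=2, 11 mod 4=3
i=2  r:2+8->10  c:2·3+0+0->6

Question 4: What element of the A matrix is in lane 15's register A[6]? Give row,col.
11,14

lane 15→15/4=3, 15 mod 4=3
i=6  r:3+8→11  c:2·3+0+8→14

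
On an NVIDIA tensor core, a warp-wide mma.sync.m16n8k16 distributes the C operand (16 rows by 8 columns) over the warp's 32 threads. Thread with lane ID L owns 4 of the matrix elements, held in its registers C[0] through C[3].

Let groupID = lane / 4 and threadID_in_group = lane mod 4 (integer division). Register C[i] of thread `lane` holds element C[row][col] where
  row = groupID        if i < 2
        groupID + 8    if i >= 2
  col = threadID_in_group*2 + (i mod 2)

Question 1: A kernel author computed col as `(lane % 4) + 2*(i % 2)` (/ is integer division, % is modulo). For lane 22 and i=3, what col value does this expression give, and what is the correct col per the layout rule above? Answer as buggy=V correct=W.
`(lane % 4) + 2*(i % 2)`[22,3]⇒4
lane 22: gr=5 (22/4), th=2 (22%4)
i=3: r=5+8=13, c=2*2+1=5
col: 4 vs 5

buggy=4 correct=5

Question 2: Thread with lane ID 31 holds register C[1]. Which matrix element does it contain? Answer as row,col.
7,7

lane 31→31/4=7, 31 mod 4=3
i=1  r:7+0→7  c:2·3+1→7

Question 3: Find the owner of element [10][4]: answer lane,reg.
r:10=>grp=2,rB=1  c:4=>tig=2,lo=0
L=2*4+2=10  i=1*2+0=2

10,2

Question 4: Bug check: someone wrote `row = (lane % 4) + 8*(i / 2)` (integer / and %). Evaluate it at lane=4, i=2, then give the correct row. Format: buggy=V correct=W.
`(lane % 4) + 8*(i / 2)`[4,2]=>8
lane 4: grp=1 (4/4), tig=0 (4%4)
i=2: r=1+8=9, c=0*2+0=0
row: 8 vs 9

buggy=8 correct=9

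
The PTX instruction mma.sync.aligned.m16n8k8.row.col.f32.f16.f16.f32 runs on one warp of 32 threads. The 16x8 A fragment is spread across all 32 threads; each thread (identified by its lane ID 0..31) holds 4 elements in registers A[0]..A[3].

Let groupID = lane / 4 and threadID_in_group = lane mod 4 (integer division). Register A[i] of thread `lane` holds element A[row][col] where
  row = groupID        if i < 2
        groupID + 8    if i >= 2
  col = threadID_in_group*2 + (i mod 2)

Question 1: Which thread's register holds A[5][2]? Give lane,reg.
r=5->g=5,rb=0  c=2->t=1,b0=0
L=5*4+1=21  i=0*2+0=0

21,0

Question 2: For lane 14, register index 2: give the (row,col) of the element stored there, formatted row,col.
14: gid=3,tid=2
[2] (3+8,2*2+0) = (11,4)

11,4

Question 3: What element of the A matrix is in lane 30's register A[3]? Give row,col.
15,5

L=30=>grp=30>>2=7, tig=30&3=2
[3]=>row 7+8=15  col 2·2+1=5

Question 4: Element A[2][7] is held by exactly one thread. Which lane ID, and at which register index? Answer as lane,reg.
11,1

r=2⇒gr=2,Rb=0  c=7⇒th=3,odd=1
L=2*4+3=11  i=0*2+1=1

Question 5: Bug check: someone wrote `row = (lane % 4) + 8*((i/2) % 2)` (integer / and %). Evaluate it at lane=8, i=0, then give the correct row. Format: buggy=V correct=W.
buggy=0 correct=2

`(lane % 4) + 8*((i/2) % 2)`[8,0]->0
lane 8->8/4=2, 8 mod 4=0
i=0  r:2+0->2  c:2·0+0->0
row: 0 vs 2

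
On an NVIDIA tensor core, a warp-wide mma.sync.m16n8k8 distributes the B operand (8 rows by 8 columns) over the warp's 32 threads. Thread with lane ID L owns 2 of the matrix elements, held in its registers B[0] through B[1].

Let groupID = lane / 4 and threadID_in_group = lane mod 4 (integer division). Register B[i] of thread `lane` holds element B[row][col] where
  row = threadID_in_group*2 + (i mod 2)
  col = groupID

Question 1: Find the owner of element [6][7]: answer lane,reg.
31,0

c=7->g=7  r=6->t=3,b0=0
L=7*4+3=31  i=0=0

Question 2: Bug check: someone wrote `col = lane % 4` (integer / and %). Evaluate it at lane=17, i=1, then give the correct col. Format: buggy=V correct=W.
buggy=1 correct=4

`lane % 4`[17,1]⇒1
lane 17⇒17/4=4, 17 mod 4=1
i=1  r:2·1+1⇒3  c:4
col: 1 vs 4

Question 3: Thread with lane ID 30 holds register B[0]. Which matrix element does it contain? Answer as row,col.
4,7

lane 30: G=7 (30/4), T=2 (30%4)
i=0: r=2*2+0=4, c=G=7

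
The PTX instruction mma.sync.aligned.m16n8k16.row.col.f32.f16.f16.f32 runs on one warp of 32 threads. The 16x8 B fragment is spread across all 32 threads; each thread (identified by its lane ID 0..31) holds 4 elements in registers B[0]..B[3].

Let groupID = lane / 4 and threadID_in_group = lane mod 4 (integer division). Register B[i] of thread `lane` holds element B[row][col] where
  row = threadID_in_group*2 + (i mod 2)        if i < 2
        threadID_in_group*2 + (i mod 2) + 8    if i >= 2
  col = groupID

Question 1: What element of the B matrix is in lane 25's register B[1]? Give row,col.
3,6

L=25->gid=25>>2=6, tid=25&3=1
[1]->row 1·2+1+0=3  col gid=6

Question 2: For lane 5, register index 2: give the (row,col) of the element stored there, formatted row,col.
10,1

5: grp=1,tig=1
[2] (1*2+0+8,1) = (10,1)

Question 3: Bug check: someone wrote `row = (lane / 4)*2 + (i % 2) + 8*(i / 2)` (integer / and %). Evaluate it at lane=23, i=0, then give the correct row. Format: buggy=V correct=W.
buggy=10 correct=6

`(lane / 4)*2 + (i % 2) + 8*(i / 2)`[23,0]->10
lane 23: gid=5 (23/4), tid=3 (23%4)
i=0: r=3*2+0+0=6, c=gid=5
row: 10 vs 6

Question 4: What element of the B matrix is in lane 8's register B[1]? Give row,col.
8: g=2,t=0
[1] (0*2+1+0,2) = (1,2)

1,2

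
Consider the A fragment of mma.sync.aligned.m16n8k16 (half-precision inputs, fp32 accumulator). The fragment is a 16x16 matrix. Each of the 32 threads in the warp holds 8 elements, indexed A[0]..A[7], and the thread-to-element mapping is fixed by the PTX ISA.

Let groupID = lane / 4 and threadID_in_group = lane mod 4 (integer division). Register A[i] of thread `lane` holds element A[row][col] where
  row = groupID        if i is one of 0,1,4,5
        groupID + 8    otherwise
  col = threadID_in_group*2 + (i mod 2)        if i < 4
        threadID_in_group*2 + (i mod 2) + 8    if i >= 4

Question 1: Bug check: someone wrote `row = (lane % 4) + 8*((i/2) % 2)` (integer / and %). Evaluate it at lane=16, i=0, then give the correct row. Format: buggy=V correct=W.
`(lane % 4) + 8*((i/2) % 2)`[16,0]->0
16: g=4,t=0
[0] (4+0,0*2+0+0) = (4,0)
row: 0 vs 4

buggy=0 correct=4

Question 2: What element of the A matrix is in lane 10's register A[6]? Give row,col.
10,12

lane 10=>10/4=2, 10 mod 4=2
i=6  r:2+8=>10  c:2·2+0+8=>12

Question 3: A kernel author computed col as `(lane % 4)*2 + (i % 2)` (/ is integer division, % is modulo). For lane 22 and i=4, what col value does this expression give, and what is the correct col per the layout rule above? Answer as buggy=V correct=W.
buggy=4 correct=12

`(lane % 4)*2 + (i % 2)`[22,4]⇒4
L=22⇒gr=22>>2=5, th=22&3=2
[4]⇒row 5+0=5  col 2·2+0+8=12
col: 4 vs 12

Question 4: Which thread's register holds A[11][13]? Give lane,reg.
r:11=>grp=3,rB=1  c:13=>cB=1,tig=2,lo=1
L=3*4+2=14  i=1*4+1*2+1=7

14,7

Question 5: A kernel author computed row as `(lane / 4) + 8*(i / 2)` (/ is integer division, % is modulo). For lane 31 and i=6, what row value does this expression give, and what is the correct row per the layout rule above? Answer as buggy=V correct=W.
`(lane / 4) + 8*(i / 2)`[31,6]=>31
lane 31: grp=7 (31/4), tig=3 (31%4)
i=6: r=7+8=15, c=3*2+0+8=14
row: 31 vs 15

buggy=31 correct=15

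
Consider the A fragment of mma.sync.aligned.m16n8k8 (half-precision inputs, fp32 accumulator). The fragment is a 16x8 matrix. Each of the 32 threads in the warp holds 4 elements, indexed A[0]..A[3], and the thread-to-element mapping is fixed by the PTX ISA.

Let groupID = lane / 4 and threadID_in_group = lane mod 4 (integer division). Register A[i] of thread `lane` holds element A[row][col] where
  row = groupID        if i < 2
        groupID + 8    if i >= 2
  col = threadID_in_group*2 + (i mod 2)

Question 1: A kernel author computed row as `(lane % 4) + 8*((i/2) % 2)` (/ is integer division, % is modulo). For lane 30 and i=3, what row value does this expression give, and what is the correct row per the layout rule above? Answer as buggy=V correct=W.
`(lane % 4) + 8*((i/2) % 2)`[30,3]⇒10
L=30⇒gr=30>>2=7, th=30&3=2
[3]⇒row 7+8=15  col 2·2+1=5
row: 10 vs 15

buggy=10 correct=15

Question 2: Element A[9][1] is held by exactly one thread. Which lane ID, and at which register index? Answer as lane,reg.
4,3

r=9⇒gr=1,Rb=1  c=1⇒th=0,odd=1
L=1*4+0=4  i=1*2+1=3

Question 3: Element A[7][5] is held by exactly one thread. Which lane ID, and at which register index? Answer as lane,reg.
30,1

r=7->g=7,rb=0  c=5->t=2,b0=1
L=7*4+2=30  i=0*2+1=1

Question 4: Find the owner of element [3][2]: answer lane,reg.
13,0

r=3→G=3,rhi=0  c=2→T=1,p=0
L=3*4+1=13  i=0*2+0=0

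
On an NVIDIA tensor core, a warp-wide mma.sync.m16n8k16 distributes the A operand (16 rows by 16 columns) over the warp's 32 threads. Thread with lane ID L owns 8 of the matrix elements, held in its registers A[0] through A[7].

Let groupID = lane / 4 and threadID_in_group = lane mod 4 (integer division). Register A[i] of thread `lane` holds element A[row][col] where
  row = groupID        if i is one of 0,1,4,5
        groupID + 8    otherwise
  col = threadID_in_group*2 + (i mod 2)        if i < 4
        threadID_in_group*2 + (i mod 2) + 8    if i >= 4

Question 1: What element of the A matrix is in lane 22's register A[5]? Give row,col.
lane 22: grp=5 (22/4), tig=2 (22%4)
i=5: r=5+0=5, c=2*2+1+8=13

5,13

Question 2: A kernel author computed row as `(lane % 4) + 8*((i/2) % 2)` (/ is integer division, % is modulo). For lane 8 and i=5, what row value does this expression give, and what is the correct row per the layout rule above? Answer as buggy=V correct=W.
`(lane % 4) + 8*((i/2) % 2)`[8,5]→0
8: G=2,T=0
[5] (2+0,0*2+1+8) = (2,9)
row: 0 vs 2

buggy=0 correct=2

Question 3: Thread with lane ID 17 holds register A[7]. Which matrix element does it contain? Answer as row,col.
lane 17: g=4 (17/4), t=1 (17%4)
i=7: r=4+8=12, c=1*2+1+8=11

12,11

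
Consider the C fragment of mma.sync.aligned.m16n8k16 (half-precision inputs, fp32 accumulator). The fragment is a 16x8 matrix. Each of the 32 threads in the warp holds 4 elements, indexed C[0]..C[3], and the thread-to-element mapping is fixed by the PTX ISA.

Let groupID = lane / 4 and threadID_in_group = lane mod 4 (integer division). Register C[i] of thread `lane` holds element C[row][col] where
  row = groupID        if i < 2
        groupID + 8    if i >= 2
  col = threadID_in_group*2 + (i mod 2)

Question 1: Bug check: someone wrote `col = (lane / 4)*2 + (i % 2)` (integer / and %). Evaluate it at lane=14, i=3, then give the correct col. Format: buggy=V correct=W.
buggy=7 correct=5

`(lane / 4)*2 + (i % 2)`[14,3]⇒7
lane 14: gr=3 (14/4), th=2 (14%4)
i=3: r=3+8=11, c=2*2+1=5
col: 7 vs 5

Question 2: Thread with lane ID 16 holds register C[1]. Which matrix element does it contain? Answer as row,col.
lane 16⇒16/4=4, 16 mod 4=0
i=1  r:4+0⇒4  c:2·0+1⇒1

4,1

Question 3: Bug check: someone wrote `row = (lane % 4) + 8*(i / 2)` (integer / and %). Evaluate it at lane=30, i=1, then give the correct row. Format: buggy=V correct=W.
`(lane % 4) + 8*(i / 2)`[30,1]=>2
L=30=>grp=30>>2=7, tig=30&3=2
[1]=>row 7+0=7  col 2·2+1=5
row: 2 vs 7

buggy=2 correct=7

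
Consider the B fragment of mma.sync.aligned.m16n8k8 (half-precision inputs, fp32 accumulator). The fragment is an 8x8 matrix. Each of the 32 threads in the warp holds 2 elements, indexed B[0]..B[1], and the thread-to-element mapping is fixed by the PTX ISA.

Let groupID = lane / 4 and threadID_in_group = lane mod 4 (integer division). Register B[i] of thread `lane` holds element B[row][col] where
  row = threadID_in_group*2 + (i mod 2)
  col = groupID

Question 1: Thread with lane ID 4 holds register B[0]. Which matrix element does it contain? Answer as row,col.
lane 4: gr=1 (4/4), th=0 (4%4)
i=0: r=0*2+0=0, c=gr=1

0,1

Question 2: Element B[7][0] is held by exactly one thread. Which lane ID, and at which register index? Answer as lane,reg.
c:0=>grp=0  r:7=>tig=3,lo=1
L=0*4+3=3  i=1=1

3,1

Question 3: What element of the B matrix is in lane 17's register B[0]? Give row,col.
17: g=4,t=1
[0] (1*2+0,4) = (2,4)

2,4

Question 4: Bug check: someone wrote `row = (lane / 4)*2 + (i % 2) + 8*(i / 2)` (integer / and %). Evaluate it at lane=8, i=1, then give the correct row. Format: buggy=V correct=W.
`(lane / 4)*2 + (i % 2) + 8*(i / 2)`[8,1]->5
lane 8: gid=2 (8/4), tid=0 (8%4)
i=1: r=0*2+1=1, c=gid=2
row: 5 vs 1

buggy=5 correct=1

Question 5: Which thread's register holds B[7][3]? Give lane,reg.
15,1

c=3→G=3  r=7→T=3,p=1
L=3*4+3=15  i=1=1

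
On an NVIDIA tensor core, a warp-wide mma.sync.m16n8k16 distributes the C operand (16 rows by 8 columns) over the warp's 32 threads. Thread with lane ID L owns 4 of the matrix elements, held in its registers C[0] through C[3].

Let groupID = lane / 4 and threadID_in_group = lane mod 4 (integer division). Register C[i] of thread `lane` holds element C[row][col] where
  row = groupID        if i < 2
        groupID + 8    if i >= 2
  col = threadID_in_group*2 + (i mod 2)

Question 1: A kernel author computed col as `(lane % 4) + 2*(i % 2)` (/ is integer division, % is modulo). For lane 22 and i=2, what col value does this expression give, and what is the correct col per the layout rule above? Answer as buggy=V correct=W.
`(lane % 4) + 2*(i % 2)`[22,2]=>2
L=22=>grp=22>>2=5, tig=22&3=2
[2]=>row 5+8=13  col 2·2+0=4
col: 2 vs 4

buggy=2 correct=4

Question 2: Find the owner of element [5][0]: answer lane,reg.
20,0

r=5⇒gr=5,Rb=0  c=0⇒th=0,odd=0
L=5*4+0=20  i=0*2+0=0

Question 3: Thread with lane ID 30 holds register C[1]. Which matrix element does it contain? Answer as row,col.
30: gid=7,tid=2
[1] (7+0,2*2+1) = (7,5)

7,5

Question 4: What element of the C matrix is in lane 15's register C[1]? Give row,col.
3,7

15: g=3,t=3
[1] (3+0,3*2+1) = (3,7)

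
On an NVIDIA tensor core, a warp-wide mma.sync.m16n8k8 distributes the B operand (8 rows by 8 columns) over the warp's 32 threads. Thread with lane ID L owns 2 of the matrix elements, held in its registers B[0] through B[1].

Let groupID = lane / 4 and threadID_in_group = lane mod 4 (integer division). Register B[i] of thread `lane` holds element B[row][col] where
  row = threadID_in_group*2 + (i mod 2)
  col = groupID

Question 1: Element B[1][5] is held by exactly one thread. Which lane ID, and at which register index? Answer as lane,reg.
20,1

c=5→G=5  r=1→T=0,p=1
L=5*4+0=20  i=1=1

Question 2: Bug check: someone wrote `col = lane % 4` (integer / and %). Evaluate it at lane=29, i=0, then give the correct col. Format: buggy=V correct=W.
buggy=1 correct=7

`lane % 4`[29,0]⇒1
L=29⇒gr=29>>2=7, th=29&3=1
[0]⇒row 1·2+0=2  col gr=7
col: 1 vs 7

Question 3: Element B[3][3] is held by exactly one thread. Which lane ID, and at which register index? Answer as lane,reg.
c=3⇒gr=3  r=3⇒th=1,odd=1
L=3*4+1=13  i=1=1

13,1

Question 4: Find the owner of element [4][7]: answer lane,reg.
30,0

c=7⇒gr=7  r=4⇒th=2,odd=0
L=7*4+2=30  i=0=0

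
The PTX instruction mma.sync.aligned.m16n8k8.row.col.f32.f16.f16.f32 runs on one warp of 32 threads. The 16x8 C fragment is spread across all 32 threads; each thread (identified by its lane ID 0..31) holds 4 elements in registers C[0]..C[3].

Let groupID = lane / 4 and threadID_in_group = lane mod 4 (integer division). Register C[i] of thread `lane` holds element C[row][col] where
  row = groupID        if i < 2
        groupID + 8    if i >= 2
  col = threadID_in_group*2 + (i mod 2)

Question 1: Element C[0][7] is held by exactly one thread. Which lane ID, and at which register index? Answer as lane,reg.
3,1

r=0→G=0,rhi=0  c=7→T=3,p=1
L=0*4+3=3  i=0*2+1=1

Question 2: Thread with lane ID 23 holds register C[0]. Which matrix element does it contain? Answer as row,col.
lane 23→23/4=5, 23 mod 4=3
i=0  r:5+0→5  c:2·3+0→6

5,6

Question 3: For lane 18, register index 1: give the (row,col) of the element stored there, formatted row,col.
4,5

lane 18=>18/4=4, 18 mod 4=2
i=1  r:4+0=>4  c:2·2+1=>5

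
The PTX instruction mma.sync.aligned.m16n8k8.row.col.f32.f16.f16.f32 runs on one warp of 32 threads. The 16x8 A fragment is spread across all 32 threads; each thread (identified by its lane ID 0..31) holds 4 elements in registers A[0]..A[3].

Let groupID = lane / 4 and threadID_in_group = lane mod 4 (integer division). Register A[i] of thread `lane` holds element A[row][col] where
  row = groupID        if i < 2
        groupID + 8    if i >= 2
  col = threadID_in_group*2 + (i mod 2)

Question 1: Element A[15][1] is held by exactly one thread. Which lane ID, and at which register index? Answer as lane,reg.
r=15⇒gr=7,Rb=1  c=1⇒th=0,odd=1
L=7*4+0=28  i=1*2+1=3

28,3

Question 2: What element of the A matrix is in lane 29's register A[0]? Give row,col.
lane 29: gid=7 (29/4), tid=1 (29%4)
i=0: r=7+0=7, c=1*2+0=2

7,2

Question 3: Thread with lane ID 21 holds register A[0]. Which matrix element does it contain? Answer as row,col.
L=21=>grp=21>>2=5, tig=21&3=1
[0]=>row 5+0=5  col 1·2+0=2

5,2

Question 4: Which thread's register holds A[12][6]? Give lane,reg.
19,2

r:12=>grp=4,rB=1  c:6=>tig=3,lo=0
L=4*4+3=19  i=1*2+0=2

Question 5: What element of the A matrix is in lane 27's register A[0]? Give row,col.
L=27->gid=27>>2=6, tid=27&3=3
[0]->row 6+0=6  col 3·2+0=6

6,6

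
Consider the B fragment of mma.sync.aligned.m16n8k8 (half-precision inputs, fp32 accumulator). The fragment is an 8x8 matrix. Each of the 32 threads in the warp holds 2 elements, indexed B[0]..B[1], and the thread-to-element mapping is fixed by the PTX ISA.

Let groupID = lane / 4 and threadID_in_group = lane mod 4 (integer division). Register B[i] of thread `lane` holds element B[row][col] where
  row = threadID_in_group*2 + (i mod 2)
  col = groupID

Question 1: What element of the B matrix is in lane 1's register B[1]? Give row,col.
lane 1: grp=0 (1/4), tig=1 (1%4)
i=1: r=1*2+1=3, c=grp=0

3,0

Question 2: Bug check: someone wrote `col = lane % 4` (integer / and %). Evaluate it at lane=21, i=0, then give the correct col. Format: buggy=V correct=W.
`lane % 4`[21,0]→1
lane 21→21/4=5, 21 mod 4=1
i=0  r:2·1+0→2  c:5
col: 1 vs 5

buggy=1 correct=5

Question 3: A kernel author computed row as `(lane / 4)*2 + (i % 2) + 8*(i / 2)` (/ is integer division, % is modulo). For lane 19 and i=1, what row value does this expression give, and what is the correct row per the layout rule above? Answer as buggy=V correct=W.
`(lane / 4)*2 + (i % 2) + 8*(i / 2)`[19,1]=>9
L=19=>grp=19>>2=4, tig=19&3=3
[1]=>row 3·2+1=7  col grp=4
row: 9 vs 7

buggy=9 correct=7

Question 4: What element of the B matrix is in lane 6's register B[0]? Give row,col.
L=6=>grp=6>>2=1, tig=6&3=2
[0]=>row 2·2+0=4  col grp=1

4,1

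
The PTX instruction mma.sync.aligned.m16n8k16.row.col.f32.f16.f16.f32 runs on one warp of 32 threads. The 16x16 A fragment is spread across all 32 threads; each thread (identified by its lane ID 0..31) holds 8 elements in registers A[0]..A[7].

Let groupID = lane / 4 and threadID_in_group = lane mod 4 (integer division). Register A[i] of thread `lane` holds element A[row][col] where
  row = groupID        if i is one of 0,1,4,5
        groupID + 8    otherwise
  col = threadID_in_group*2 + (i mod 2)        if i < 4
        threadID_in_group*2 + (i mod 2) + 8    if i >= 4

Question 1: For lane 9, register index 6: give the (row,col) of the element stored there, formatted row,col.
lane 9⇒9/4=2, 9 mod 4=1
i=6  r:2+8⇒10  c:2·1+0+8⇒10

10,10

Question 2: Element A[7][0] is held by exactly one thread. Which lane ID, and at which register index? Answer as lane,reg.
28,0

r=7⇒gr=7,Rb=0  c=0⇒Cb=0,th=0,odd=0
L=7*4+0=28  i=0*4+0*2+0=0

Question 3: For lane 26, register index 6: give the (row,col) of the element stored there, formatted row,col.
lane 26=>26/4=6, 26 mod 4=2
i=6  r:6+8=>14  c:2·2+0+8=>12

14,12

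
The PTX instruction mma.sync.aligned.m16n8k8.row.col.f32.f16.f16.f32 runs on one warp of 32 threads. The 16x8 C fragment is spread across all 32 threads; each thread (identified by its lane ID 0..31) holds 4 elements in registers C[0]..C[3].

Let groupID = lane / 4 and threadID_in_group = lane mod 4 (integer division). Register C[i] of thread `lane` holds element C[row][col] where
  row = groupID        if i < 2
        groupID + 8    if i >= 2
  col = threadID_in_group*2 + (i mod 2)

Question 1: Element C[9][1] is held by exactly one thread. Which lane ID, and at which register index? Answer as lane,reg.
4,3

r:9=>grp=1,rB=1  c:1=>tig=0,lo=1
L=1*4+0=4  i=1*2+1=3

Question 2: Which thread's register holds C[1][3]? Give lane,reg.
r:1=>grp=1,rB=0  c:3=>tig=1,lo=1
L=1*4+1=5  i=0*2+1=1

5,1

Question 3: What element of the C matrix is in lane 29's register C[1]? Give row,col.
7,3

L=29->gid=29>>2=7, tid=29&3=1
[1]->row 7+0=7  col 1·2+1=3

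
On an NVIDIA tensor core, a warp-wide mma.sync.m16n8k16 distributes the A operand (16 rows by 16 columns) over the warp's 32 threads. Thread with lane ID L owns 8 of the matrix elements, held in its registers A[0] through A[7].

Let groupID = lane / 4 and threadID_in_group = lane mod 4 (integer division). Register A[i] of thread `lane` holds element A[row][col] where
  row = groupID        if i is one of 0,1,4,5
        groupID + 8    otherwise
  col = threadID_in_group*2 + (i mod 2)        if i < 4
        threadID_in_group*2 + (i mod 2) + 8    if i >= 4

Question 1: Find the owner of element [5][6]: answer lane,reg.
23,0

r:5=>grp=5,rB=0  c:6=>cB=0,tig=3,lo=0
L=5*4+3=23  i=0*4+0*2+0=0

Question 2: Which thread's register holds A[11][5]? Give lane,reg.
14,3

r=11→G=3,rhi=1  c=5→chi=0,T=2,p=1
L=3*4+2=14  i=0*4+1*2+1=3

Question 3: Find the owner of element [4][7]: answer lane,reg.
r=4⇒gr=4,Rb=0  c=7⇒Cb=0,th=3,odd=1
L=4*4+3=19  i=0*4+0*2+1=1

19,1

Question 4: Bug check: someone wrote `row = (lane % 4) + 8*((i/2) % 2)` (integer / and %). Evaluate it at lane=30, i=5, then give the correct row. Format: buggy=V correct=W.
buggy=2 correct=7

`(lane % 4) + 8*((i/2) % 2)`[30,5]->2
lane 30: gid=7 (30/4), tid=2 (30%4)
i=5: r=7+0=7, c=2*2+1+8=13
row: 2 vs 7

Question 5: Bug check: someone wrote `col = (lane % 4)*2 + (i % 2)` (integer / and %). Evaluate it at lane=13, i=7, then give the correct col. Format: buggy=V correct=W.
buggy=3 correct=11

`(lane % 4)*2 + (i % 2)`[13,7]=>3
13: grp=3,tig=1
[7] (3+8,1*2+1+8) = (11,11)
col: 3 vs 11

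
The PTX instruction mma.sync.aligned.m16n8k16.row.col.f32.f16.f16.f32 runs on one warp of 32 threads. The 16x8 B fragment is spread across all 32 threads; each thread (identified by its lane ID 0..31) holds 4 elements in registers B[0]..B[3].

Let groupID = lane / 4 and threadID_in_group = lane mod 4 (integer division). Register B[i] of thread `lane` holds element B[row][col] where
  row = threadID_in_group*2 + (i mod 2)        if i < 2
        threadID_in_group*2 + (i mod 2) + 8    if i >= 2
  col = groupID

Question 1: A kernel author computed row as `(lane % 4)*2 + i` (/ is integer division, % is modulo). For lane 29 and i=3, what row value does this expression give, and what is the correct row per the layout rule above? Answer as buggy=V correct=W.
buggy=5 correct=11

`(lane % 4)*2 + i`[29,3]->5
29: g=7,t=1
[3] (1*2+1+8,7) = (11,7)
row: 5 vs 11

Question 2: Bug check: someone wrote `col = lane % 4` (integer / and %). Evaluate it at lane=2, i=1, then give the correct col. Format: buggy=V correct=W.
`lane % 4`[2,1]⇒2
lane 2: gr=0 (2/4), th=2 (2%4)
i=1: r=2*2+1+0=5, c=gr=0
col: 2 vs 0

buggy=2 correct=0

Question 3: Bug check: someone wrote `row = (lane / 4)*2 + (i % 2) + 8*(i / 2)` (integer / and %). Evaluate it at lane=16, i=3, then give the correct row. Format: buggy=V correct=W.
buggy=17 correct=9

`(lane / 4)*2 + (i % 2) + 8*(i / 2)`[16,3]->17
lane 16->16/4=4, 16 mod 4=0
i=3  r:2·0+1+8->9  c:4
row: 17 vs 9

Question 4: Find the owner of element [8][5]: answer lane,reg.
c=5→G=5  r=8→rhi=1,T=0,p=0
L=5*4+0=20  i=1*2+0=2

20,2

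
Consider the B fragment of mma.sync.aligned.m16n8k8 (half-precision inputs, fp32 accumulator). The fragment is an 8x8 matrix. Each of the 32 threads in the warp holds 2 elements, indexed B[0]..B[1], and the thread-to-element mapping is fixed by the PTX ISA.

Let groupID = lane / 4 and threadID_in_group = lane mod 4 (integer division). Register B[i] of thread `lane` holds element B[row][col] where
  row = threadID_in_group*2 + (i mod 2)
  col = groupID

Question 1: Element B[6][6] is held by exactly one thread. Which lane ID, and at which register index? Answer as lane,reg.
c=6→G=6  r=6→T=3,p=0
L=6*4+3=27  i=0=0

27,0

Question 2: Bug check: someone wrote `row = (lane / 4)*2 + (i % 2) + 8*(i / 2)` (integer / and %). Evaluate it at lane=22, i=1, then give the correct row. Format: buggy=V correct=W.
`(lane / 4)*2 + (i % 2) + 8*(i / 2)`[22,1]⇒11
lane 22⇒22/4=5, 22 mod 4=2
i=1  r:2·2+1⇒5  c:5
row: 11 vs 5

buggy=11 correct=5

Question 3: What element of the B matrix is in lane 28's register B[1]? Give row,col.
1,7

L=28→G=28>>2=7, T=28&3=0
[1]→row 0·2+1=1  col G=7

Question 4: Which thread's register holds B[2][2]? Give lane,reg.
c=2→G=2  r=2→T=1,p=0
L=2*4+1=9  i=0=0

9,0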